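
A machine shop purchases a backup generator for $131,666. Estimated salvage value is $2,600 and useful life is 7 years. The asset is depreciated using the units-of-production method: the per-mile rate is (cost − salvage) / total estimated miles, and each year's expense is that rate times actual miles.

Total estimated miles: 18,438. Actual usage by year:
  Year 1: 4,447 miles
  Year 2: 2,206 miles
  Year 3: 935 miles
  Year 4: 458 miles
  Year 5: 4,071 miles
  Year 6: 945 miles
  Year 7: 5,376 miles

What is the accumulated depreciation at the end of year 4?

Depreciable base = $131,666 − $2,600 = $129,066.
Rate = $129,066 / 18,438 miles = $7 per mile.
Year 1: 4,447 × $7 = $31,129. Book value $100,537.
Year 2: 2,206 × $7 = $15,442. Book value $85,095.
Year 3: 935 × $7 = $6,545. Book value $78,550.
Year 4: 458 × $7 = $3,206. Book value $75,344.
Accumulated through year 4 = $131,666 − $75,344 = $56,322.

$56,322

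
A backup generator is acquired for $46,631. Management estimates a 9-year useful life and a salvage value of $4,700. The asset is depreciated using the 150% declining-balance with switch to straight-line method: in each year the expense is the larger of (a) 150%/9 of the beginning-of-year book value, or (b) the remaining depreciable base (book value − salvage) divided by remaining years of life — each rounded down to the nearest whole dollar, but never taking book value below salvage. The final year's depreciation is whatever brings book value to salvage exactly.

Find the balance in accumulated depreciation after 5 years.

$27,889

Depreciable base = $46,631 − $4,700 = $41,931.
Year 1: DB = ⌊$46,631 × 150%/9⌋ = $7,771; SL = ⌊$41,931/9⌋ = $4,659 → take DB $7,771. Book value $38,860.
Year 2: DB = ⌊$38,860 × 150%/9⌋ = $6,476; SL = ⌊$34,160/8⌋ = $4,270 → take DB $6,476. Book value $32,384.
Year 3: DB = ⌊$32,384 × 150%/9⌋ = $5,397; SL = ⌊$27,684/7⌋ = $3,954 → take DB $5,397. Book value $26,987.
Year 4: DB = ⌊$26,987 × 150%/9⌋ = $4,497; SL = ⌊$22,287/6⌋ = $3,714 → take DB $4,497. Book value $22,490.
Year 5: DB = ⌊$22,490 × 150%/9⌋ = $3,748; SL = ⌊$17,790/5⌋ = $3,558 → take DB $3,748. Book value $18,742.
Accumulated through year 5 = $46,631 − $18,742 = $27,889.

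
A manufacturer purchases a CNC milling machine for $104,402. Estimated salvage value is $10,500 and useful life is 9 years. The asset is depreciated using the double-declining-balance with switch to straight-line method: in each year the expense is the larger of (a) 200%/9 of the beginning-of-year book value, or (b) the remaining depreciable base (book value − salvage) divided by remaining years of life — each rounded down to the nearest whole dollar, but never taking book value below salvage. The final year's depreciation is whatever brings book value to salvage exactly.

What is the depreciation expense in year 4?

$10,916

Depreciable base = $104,402 − $10,500 = $93,902.
Year 1: DB = ⌊$104,402 × 200%/9⌋ = $23,200; SL = ⌊$93,902/9⌋ = $10,433 → take DB $23,200. Book value $81,202.
Year 2: DB = ⌊$81,202 × 200%/9⌋ = $18,044; SL = ⌊$70,702/8⌋ = $8,837 → take DB $18,044. Book value $63,158.
Year 3: DB = ⌊$63,158 × 200%/9⌋ = $14,035; SL = ⌊$52,658/7⌋ = $7,522 → take DB $14,035. Book value $49,123.
Year 4: DB = ⌊$49,123 × 200%/9⌋ = $10,916; SL = ⌊$38,623/6⌋ = $6,437 → take DB $10,916. Book value $38,207.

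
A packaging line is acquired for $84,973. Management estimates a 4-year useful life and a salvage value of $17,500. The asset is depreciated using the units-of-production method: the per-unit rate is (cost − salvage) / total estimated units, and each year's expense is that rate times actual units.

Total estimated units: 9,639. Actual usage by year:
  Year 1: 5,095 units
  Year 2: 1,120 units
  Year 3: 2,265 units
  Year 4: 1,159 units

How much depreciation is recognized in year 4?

$8,113

Depreciable base = $84,973 − $17,500 = $67,473.
Rate = $67,473 / 9,639 units = $7 per unit.
Year 1: 5,095 × $7 = $35,665. Book value $49,308.
Year 2: 1,120 × $7 = $7,840. Book value $41,468.
Year 3: 2,265 × $7 = $15,855. Book value $25,613.
Year 4: 1,159 × $7 = $8,113. Book value $17,500.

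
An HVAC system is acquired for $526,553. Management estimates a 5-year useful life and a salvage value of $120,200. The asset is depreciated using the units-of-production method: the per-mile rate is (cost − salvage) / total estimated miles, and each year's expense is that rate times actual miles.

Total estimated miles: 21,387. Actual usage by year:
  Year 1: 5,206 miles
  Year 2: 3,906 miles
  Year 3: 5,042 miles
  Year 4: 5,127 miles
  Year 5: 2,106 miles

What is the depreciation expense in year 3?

Depreciable base = $526,553 − $120,200 = $406,353.
Rate = $406,353 / 21,387 miles = $19 per mile.
Year 1: 5,206 × $19 = $98,914. Book value $427,639.
Year 2: 3,906 × $19 = $74,214. Book value $353,425.
Year 3: 5,042 × $19 = $95,798. Book value $257,627.

$95,798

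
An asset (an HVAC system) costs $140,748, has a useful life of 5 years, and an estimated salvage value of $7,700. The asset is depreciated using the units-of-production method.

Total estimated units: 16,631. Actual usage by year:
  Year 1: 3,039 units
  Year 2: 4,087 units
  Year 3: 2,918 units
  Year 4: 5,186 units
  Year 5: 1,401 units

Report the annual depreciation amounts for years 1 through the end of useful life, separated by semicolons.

Depreciable base = $140,748 − $7,700 = $133,048.
Rate = $133,048 / 16,631 units = $8 per unit.
Year 1: 3,039 × $8 = $24,312. Book value $116,436.
Year 2: 4,087 × $8 = $32,696. Book value $83,740.
Year 3: 2,918 × $8 = $23,344. Book value $60,396.
Year 4: 5,186 × $8 = $41,488. Book value $18,908.
Year 5: 1,401 × $8 = $11,208. Book value $7,700.

$24,312; $32,696; $23,344; $41,488; $11,208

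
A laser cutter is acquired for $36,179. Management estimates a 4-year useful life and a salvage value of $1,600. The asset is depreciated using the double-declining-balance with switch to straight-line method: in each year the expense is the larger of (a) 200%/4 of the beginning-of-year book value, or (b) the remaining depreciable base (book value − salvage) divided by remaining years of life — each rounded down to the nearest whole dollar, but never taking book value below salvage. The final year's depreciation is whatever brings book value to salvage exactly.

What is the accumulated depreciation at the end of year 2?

Depreciable base = $36,179 − $1,600 = $34,579.
Year 1: DB = ⌊$36,179 × 200%/4⌋ = $18,089; SL = ⌊$34,579/4⌋ = $8,644 → take DB $18,089. Book value $18,090.
Year 2: DB = ⌊$18,090 × 200%/4⌋ = $9,045; SL = ⌊$16,490/3⌋ = $5,496 → take DB $9,045. Book value $9,045.
Accumulated through year 2 = $36,179 − $9,045 = $27,134.

$27,134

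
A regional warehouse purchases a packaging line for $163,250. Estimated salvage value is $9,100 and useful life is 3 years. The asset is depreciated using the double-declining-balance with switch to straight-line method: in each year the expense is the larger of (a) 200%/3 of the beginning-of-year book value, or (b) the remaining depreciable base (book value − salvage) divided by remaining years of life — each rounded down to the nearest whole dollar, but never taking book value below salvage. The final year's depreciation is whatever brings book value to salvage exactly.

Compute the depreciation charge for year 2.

$36,278

Depreciable base = $163,250 − $9,100 = $154,150.
Year 1: DB = ⌊$163,250 × 200%/3⌋ = $108,833; SL = ⌊$154,150/3⌋ = $51,383 → take DB $108,833. Book value $54,417.
Year 2: DB = ⌊$54,417 × 200%/3⌋ = $36,278; SL = ⌊$45,317/2⌋ = $22,658 → take DB $36,278. Book value $18,139.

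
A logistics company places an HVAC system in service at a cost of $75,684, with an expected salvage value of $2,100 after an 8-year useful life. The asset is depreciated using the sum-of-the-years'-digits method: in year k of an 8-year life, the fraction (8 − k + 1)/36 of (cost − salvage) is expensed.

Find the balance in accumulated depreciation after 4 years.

$53,144

Depreciable base = $75,684 − $2,100 = $73,584.
Sum of the years' digits = 8+7+6+5+4+3+2+1 = 36.
Year 1: $73,584 × 8/36 = $16,352. Book value $59,332.
Year 2: $73,584 × 7/36 = $14,308. Book value $45,024.
Year 3: $73,584 × 6/36 = $12,264. Book value $32,760.
Year 4: $73,584 × 5/36 = $10,220. Book value $22,540.
Accumulated through year 4 = $75,684 − $22,540 = $53,144.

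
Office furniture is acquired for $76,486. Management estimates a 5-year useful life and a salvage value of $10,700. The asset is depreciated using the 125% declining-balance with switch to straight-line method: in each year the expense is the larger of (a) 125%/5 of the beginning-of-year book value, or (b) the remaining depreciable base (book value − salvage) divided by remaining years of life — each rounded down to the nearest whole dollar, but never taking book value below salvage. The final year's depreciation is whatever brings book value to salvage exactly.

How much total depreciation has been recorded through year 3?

$44,236

Depreciable base = $76,486 − $10,700 = $65,786.
Year 1: DB = ⌊$76,486 × 125%/5⌋ = $19,121; SL = ⌊$65,786/5⌋ = $13,157 → take DB $19,121. Book value $57,365.
Year 2: DB = ⌊$57,365 × 125%/5⌋ = $14,341; SL = ⌊$46,665/4⌋ = $11,666 → take DB $14,341. Book value $43,024.
Year 3: DB = ⌊$43,024 × 125%/5⌋ = $10,756; SL = ⌊$32,324/3⌋ = $10,774 → take SL $10,774. Book value $32,250.
Accumulated through year 3 = $76,486 − $32,250 = $44,236.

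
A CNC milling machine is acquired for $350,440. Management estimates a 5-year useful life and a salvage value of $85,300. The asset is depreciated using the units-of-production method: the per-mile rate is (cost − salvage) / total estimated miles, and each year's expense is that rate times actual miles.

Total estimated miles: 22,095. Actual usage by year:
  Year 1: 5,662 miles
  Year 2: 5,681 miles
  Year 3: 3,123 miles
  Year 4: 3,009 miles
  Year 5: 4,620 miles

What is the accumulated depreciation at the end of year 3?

$173,592

Depreciable base = $350,440 − $85,300 = $265,140.
Rate = $265,140 / 22,095 miles = $12 per mile.
Year 1: 5,662 × $12 = $67,944. Book value $282,496.
Year 2: 5,681 × $12 = $68,172. Book value $214,324.
Year 3: 3,123 × $12 = $37,476. Book value $176,848.
Accumulated through year 3 = $350,440 − $176,848 = $173,592.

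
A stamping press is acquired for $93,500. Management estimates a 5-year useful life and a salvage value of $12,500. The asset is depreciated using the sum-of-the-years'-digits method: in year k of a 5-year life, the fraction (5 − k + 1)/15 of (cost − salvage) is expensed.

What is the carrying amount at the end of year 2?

Depreciable base = $93,500 − $12,500 = $81,000.
Sum of the years' digits = 5+4+3+2+1 = 15.
Year 1: $81,000 × 5/15 = $27,000. Book value $66,500.
Year 2: $81,000 × 4/15 = $21,600. Book value $44,900.

$44,900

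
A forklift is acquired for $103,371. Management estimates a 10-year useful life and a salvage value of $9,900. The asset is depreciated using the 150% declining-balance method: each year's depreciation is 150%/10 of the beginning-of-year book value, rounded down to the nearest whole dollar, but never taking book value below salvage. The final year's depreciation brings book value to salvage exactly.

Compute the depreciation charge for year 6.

Depreciable base = $103,371 − $9,900 = $93,471.
Year 1: ⌊$103,371 × 150%/10⌋ = $15,505. Book value $87,866.
Year 2: ⌊$87,866 × 150%/10⌋ = $13,179. Book value $74,687.
Year 3: ⌊$74,687 × 150%/10⌋ = $11,203. Book value $63,484.
Year 4: ⌊$63,484 × 150%/10⌋ = $9,522. Book value $53,962.
Year 5: ⌊$53,962 × 150%/10⌋ = $8,094. Book value $45,868.
Year 6: ⌊$45,868 × 150%/10⌋ = $6,880. Book value $38,988.

$6,880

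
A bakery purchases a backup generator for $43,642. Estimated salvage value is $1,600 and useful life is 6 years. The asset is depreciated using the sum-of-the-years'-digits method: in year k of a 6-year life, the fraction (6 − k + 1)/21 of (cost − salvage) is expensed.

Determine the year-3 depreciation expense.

$8,008

Depreciable base = $43,642 − $1,600 = $42,042.
Sum of the years' digits = 6+5+4+3+2+1 = 21.
Year 1: $42,042 × 6/21 = $12,012. Book value $31,630.
Year 2: $42,042 × 5/21 = $10,010. Book value $21,620.
Year 3: $42,042 × 4/21 = $8,008. Book value $13,612.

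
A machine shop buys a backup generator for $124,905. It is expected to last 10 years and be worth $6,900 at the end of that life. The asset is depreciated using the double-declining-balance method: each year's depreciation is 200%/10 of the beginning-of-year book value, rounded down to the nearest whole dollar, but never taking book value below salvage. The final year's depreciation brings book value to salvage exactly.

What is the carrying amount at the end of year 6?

$32,744

Depreciable base = $124,905 − $6,900 = $118,005.
Year 1: ⌊$124,905 × 200%/10⌋ = $24,981. Book value $99,924.
Year 2: ⌊$99,924 × 200%/10⌋ = $19,984. Book value $79,940.
Year 3: ⌊$79,940 × 200%/10⌋ = $15,988. Book value $63,952.
Year 4: ⌊$63,952 × 200%/10⌋ = $12,790. Book value $51,162.
Year 5: ⌊$51,162 × 200%/10⌋ = $10,232. Book value $40,930.
Year 6: ⌊$40,930 × 200%/10⌋ = $8,186. Book value $32,744.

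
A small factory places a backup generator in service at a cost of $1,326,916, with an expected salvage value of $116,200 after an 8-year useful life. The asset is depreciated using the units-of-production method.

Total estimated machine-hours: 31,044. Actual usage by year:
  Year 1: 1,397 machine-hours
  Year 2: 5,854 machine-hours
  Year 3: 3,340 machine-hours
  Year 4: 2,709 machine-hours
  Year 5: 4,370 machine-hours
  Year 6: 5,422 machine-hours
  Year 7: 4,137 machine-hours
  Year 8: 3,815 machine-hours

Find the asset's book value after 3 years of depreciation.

Depreciable base = $1,326,916 − $116,200 = $1,210,716.
Rate = $1,210,716 / 31,044 machine-hours = $39 per machine-hour.
Year 1: 1,397 × $39 = $54,483. Book value $1,272,433.
Year 2: 5,854 × $39 = $228,306. Book value $1,044,127.
Year 3: 3,340 × $39 = $130,260. Book value $913,867.

$913,867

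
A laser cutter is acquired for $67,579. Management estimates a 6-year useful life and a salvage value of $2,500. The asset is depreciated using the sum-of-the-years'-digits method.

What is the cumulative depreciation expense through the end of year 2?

$34,089

Depreciable base = $67,579 − $2,500 = $65,079.
Sum of the years' digits = 6+5+4+3+2+1 = 21.
Year 1: $65,079 × 6/21 = $18,594. Book value $48,985.
Year 2: $65,079 × 5/21 = $15,495. Book value $33,490.
Accumulated through year 2 = $67,579 − $33,490 = $34,089.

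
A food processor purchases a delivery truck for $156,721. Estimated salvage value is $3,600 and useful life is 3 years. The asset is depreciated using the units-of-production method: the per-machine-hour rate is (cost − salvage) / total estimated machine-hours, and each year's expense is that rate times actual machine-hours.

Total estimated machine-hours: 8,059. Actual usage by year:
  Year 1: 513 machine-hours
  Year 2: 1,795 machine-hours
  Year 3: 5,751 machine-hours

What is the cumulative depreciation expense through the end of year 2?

$43,852

Depreciable base = $156,721 − $3,600 = $153,121.
Rate = $153,121 / 8,059 machine-hours = $19 per machine-hour.
Year 1: 513 × $19 = $9,747. Book value $146,974.
Year 2: 1,795 × $19 = $34,105. Book value $112,869.
Accumulated through year 2 = $156,721 − $112,869 = $43,852.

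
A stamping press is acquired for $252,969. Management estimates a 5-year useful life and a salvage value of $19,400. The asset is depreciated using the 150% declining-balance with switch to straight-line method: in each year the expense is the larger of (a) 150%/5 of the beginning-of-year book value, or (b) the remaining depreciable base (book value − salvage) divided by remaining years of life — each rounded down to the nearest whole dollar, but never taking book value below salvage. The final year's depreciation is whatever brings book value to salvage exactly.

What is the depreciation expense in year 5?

$33,685

Depreciable base = $252,969 − $19,400 = $233,569.
Year 1: DB = ⌊$252,969 × 150%/5⌋ = $75,890; SL = ⌊$233,569/5⌋ = $46,713 → take DB $75,890. Book value $177,079.
Year 2: DB = ⌊$177,079 × 150%/5⌋ = $53,123; SL = ⌊$157,679/4⌋ = $39,419 → take DB $53,123. Book value $123,956.
Year 3: DB = ⌊$123,956 × 150%/5⌋ = $37,186; SL = ⌊$104,556/3⌋ = $34,852 → take DB $37,186. Book value $86,770.
Year 4: DB = ⌊$86,770 × 150%/5⌋ = $26,031; SL = ⌊$67,370/2⌋ = $33,685 → take SL $33,685. Book value $53,085.
Year 5 (final): $53,085 − $19,400 = $33,685. Book value $19,400.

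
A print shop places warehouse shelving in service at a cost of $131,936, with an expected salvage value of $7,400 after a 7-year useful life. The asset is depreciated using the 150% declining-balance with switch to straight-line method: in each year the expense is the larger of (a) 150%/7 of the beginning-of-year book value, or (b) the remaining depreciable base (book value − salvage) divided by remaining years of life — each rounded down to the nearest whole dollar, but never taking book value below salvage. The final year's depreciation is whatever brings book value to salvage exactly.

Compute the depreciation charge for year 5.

Depreciable base = $131,936 − $7,400 = $124,536.
Year 1: DB = ⌊$131,936 × 150%/7⌋ = $28,272; SL = ⌊$124,536/7⌋ = $17,790 → take DB $28,272. Book value $103,664.
Year 2: DB = ⌊$103,664 × 150%/7⌋ = $22,213; SL = ⌊$96,264/6⌋ = $16,044 → take DB $22,213. Book value $81,451.
Year 3: DB = ⌊$81,451 × 150%/7⌋ = $17,453; SL = ⌊$74,051/5⌋ = $14,810 → take DB $17,453. Book value $63,998.
Year 4: DB = ⌊$63,998 × 150%/7⌋ = $13,713; SL = ⌊$56,598/4⌋ = $14,149 → take SL $14,149. Book value $49,849.
Year 5: DB = ⌊$49,849 × 150%/7⌋ = $10,681; SL = ⌊$42,449/3⌋ = $14,149 → take SL $14,149. Book value $35,700.

$14,149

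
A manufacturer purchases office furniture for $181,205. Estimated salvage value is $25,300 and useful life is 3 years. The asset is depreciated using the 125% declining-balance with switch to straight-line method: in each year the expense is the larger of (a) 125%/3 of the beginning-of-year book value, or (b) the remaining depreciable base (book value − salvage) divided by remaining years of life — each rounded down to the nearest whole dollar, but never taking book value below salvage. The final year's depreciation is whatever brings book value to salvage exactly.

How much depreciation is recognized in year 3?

$36,361

Depreciable base = $181,205 − $25,300 = $155,905.
Year 1: DB = ⌊$181,205 × 125%/3⌋ = $75,502; SL = ⌊$155,905/3⌋ = $51,968 → take DB $75,502. Book value $105,703.
Year 2: DB = ⌊$105,703 × 125%/3⌋ = $44,042; SL = ⌊$80,403/2⌋ = $40,201 → take DB $44,042. Book value $61,661.
Year 3 (final): $61,661 − $25,300 = $36,361. Book value $25,300.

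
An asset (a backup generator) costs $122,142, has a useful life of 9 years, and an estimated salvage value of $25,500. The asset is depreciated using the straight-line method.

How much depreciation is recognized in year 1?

Depreciable base = $122,142 − $25,500 = $96,642.
Annual expense = $96,642 / 9 = $10,738.

$10,738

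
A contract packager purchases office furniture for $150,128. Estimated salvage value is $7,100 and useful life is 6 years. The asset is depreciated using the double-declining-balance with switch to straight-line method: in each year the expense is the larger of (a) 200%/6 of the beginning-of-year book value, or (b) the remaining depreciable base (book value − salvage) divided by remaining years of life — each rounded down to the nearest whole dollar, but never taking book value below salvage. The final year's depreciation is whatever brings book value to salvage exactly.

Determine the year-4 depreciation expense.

$14,827

Depreciable base = $150,128 − $7,100 = $143,028.
Year 1: DB = ⌊$150,128 × 200%/6⌋ = $50,042; SL = ⌊$143,028/6⌋ = $23,838 → take DB $50,042. Book value $100,086.
Year 2: DB = ⌊$100,086 × 200%/6⌋ = $33,362; SL = ⌊$92,986/5⌋ = $18,597 → take DB $33,362. Book value $66,724.
Year 3: DB = ⌊$66,724 × 200%/6⌋ = $22,241; SL = ⌊$59,624/4⌋ = $14,906 → take DB $22,241. Book value $44,483.
Year 4: DB = ⌊$44,483 × 200%/6⌋ = $14,827; SL = ⌊$37,383/3⌋ = $12,461 → take DB $14,827. Book value $29,656.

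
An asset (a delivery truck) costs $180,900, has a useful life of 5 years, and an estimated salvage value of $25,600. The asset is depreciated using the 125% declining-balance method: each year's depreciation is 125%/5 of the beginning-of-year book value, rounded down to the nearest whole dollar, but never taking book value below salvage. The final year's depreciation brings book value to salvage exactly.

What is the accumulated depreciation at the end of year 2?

Depreciable base = $180,900 − $25,600 = $155,300.
Year 1: ⌊$180,900 × 125%/5⌋ = $45,225. Book value $135,675.
Year 2: ⌊$135,675 × 125%/5⌋ = $33,918. Book value $101,757.
Accumulated through year 2 = $180,900 − $101,757 = $79,143.

$79,143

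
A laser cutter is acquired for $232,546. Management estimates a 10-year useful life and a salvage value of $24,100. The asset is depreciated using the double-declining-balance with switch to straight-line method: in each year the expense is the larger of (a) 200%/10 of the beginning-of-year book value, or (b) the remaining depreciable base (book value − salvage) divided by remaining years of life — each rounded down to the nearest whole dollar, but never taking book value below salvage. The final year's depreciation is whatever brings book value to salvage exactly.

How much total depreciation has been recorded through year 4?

Depreciable base = $232,546 − $24,100 = $208,446.
Year 1: DB = ⌊$232,546 × 200%/10⌋ = $46,509; SL = ⌊$208,446/10⌋ = $20,844 → take DB $46,509. Book value $186,037.
Year 2: DB = ⌊$186,037 × 200%/10⌋ = $37,207; SL = ⌊$161,937/9⌋ = $17,993 → take DB $37,207. Book value $148,830.
Year 3: DB = ⌊$148,830 × 200%/10⌋ = $29,766; SL = ⌊$124,730/8⌋ = $15,591 → take DB $29,766. Book value $119,064.
Year 4: DB = ⌊$119,064 × 200%/10⌋ = $23,812; SL = ⌊$94,964/7⌋ = $13,566 → take DB $23,812. Book value $95,252.
Accumulated through year 4 = $232,546 − $95,252 = $137,294.

$137,294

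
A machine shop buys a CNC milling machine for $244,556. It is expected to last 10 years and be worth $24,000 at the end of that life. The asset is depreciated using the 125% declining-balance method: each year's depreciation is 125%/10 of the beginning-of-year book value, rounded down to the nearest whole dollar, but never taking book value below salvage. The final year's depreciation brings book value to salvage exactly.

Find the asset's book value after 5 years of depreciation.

$125,437

Depreciable base = $244,556 − $24,000 = $220,556.
Year 1: ⌊$244,556 × 125%/10⌋ = $30,569. Book value $213,987.
Year 2: ⌊$213,987 × 125%/10⌋ = $26,748. Book value $187,239.
Year 3: ⌊$187,239 × 125%/10⌋ = $23,404. Book value $163,835.
Year 4: ⌊$163,835 × 125%/10⌋ = $20,479. Book value $143,356.
Year 5: ⌊$143,356 × 125%/10⌋ = $17,919. Book value $125,437.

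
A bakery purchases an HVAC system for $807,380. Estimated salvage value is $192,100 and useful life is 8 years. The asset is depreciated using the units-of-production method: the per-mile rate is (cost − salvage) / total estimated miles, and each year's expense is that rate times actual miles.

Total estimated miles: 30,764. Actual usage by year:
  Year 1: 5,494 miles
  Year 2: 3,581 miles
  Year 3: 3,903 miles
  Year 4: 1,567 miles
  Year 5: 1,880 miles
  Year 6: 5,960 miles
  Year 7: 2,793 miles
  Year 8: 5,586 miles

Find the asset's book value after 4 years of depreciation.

Depreciable base = $807,380 − $192,100 = $615,280.
Rate = $615,280 / 30,764 miles = $20 per mile.
Year 1: 5,494 × $20 = $109,880. Book value $697,500.
Year 2: 3,581 × $20 = $71,620. Book value $625,880.
Year 3: 3,903 × $20 = $78,060. Book value $547,820.
Year 4: 1,567 × $20 = $31,340. Book value $516,480.

$516,480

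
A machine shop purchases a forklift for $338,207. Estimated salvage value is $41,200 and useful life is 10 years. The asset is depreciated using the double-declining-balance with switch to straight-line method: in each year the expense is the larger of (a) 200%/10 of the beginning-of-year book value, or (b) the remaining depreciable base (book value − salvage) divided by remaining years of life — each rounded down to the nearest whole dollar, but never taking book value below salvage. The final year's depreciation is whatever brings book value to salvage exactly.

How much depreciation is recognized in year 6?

$22,165

Depreciable base = $338,207 − $41,200 = $297,007.
Year 1: DB = ⌊$338,207 × 200%/10⌋ = $67,641; SL = ⌊$297,007/10⌋ = $29,700 → take DB $67,641. Book value $270,566.
Year 2: DB = ⌊$270,566 × 200%/10⌋ = $54,113; SL = ⌊$229,366/9⌋ = $25,485 → take DB $54,113. Book value $216,453.
Year 3: DB = ⌊$216,453 × 200%/10⌋ = $43,290; SL = ⌊$175,253/8⌋ = $21,906 → take DB $43,290. Book value $173,163.
Year 4: DB = ⌊$173,163 × 200%/10⌋ = $34,632; SL = ⌊$131,963/7⌋ = $18,851 → take DB $34,632. Book value $138,531.
Year 5: DB = ⌊$138,531 × 200%/10⌋ = $27,706; SL = ⌊$97,331/6⌋ = $16,221 → take DB $27,706. Book value $110,825.
Year 6: DB = ⌊$110,825 × 200%/10⌋ = $22,165; SL = ⌊$69,625/5⌋ = $13,925 → take DB $22,165. Book value $88,660.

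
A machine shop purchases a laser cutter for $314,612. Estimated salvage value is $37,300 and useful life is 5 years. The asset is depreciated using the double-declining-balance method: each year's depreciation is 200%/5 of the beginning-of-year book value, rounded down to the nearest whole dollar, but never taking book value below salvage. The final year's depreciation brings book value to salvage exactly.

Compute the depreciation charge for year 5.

$3,475

Depreciable base = $314,612 − $37,300 = $277,312.
Year 1: ⌊$314,612 × 200%/5⌋ = $125,844. Book value $188,768.
Year 2: ⌊$188,768 × 200%/5⌋ = $75,507. Book value $113,261.
Year 3: ⌊$113,261 × 200%/5⌋ = $45,304. Book value $67,957.
Year 4: ⌊$67,957 × 200%/5⌋ = $27,182. Book value $40,775.
Year 5 (final): $40,775 − $37,300 = $3,475. Book value $37,300.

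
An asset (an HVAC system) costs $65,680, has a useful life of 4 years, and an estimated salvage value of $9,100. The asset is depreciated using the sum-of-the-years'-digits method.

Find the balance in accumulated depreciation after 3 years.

Depreciable base = $65,680 − $9,100 = $56,580.
Sum of the years' digits = 4+3+2+1 = 10.
Year 1: $56,580 × 4/10 = $22,632. Book value $43,048.
Year 2: $56,580 × 3/10 = $16,974. Book value $26,074.
Year 3: $56,580 × 2/10 = $11,316. Book value $14,758.
Accumulated through year 3 = $65,680 − $14,758 = $50,922.

$50,922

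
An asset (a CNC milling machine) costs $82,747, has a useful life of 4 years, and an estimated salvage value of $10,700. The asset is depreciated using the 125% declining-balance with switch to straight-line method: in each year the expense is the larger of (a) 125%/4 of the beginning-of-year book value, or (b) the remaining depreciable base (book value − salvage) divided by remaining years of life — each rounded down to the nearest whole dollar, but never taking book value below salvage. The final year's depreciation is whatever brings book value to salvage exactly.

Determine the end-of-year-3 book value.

Depreciable base = $82,747 − $10,700 = $72,047.
Year 1: DB = ⌊$82,747 × 125%/4⌋ = $25,858; SL = ⌊$72,047/4⌋ = $18,011 → take DB $25,858. Book value $56,889.
Year 2: DB = ⌊$56,889 × 125%/4⌋ = $17,777; SL = ⌊$46,189/3⌋ = $15,396 → take DB $17,777. Book value $39,112.
Year 3: DB = ⌊$39,112 × 125%/4⌋ = $12,222; SL = ⌊$28,412/2⌋ = $14,206 → take SL $14,206. Book value $24,906.

$24,906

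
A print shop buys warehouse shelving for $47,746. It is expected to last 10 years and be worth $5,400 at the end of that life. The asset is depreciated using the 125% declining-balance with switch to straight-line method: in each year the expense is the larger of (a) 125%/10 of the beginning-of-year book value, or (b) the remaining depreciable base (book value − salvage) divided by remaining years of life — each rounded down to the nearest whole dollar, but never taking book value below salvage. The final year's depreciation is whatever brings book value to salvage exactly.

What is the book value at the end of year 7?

Depreciable base = $47,746 − $5,400 = $42,346.
Year 1: DB = ⌊$47,746 × 125%/10⌋ = $5,968; SL = ⌊$42,346/10⌋ = $4,234 → take DB $5,968. Book value $41,778.
Year 2: DB = ⌊$41,778 × 125%/10⌋ = $5,222; SL = ⌊$36,378/9⌋ = $4,042 → take DB $5,222. Book value $36,556.
Year 3: DB = ⌊$36,556 × 125%/10⌋ = $4,569; SL = ⌊$31,156/8⌋ = $3,894 → take DB $4,569. Book value $31,987.
Year 4: DB = ⌊$31,987 × 125%/10⌋ = $3,998; SL = ⌊$26,587/7⌋ = $3,798 → take DB $3,998. Book value $27,989.
Year 5: DB = ⌊$27,989 × 125%/10⌋ = $3,498; SL = ⌊$22,589/6⌋ = $3,764 → take SL $3,764. Book value $24,225.
Year 6: DB = ⌊$24,225 × 125%/10⌋ = $3,028; SL = ⌊$18,825/5⌋ = $3,765 → take SL $3,765. Book value $20,460.
Year 7: DB = ⌊$20,460 × 125%/10⌋ = $2,557; SL = ⌊$15,060/4⌋ = $3,765 → take SL $3,765. Book value $16,695.

$16,695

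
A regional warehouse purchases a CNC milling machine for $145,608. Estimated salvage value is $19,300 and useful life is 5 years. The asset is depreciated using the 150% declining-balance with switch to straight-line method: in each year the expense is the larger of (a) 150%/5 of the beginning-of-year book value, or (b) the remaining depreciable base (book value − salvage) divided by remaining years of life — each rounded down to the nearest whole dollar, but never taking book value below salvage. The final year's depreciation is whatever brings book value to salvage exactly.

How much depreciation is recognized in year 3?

$21,404

Depreciable base = $145,608 − $19,300 = $126,308.
Year 1: DB = ⌊$145,608 × 150%/5⌋ = $43,682; SL = ⌊$126,308/5⌋ = $25,261 → take DB $43,682. Book value $101,926.
Year 2: DB = ⌊$101,926 × 150%/5⌋ = $30,577; SL = ⌊$82,626/4⌋ = $20,656 → take DB $30,577. Book value $71,349.
Year 3: DB = ⌊$71,349 × 150%/5⌋ = $21,404; SL = ⌊$52,049/3⌋ = $17,349 → take DB $21,404. Book value $49,945.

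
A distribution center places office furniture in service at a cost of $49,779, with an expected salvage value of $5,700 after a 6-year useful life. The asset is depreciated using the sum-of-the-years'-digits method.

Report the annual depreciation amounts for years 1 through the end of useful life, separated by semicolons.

$12,594; $10,495; $8,396; $6,297; $4,198; $2,099

Depreciable base = $49,779 − $5,700 = $44,079.
Sum of the years' digits = 6+5+4+3+2+1 = 21.
Year 1: $44,079 × 6/21 = $12,594. Book value $37,185.
Year 2: $44,079 × 5/21 = $10,495. Book value $26,690.
Year 3: $44,079 × 4/21 = $8,396. Book value $18,294.
Year 4: $44,079 × 3/21 = $6,297. Book value $11,997.
Year 5: $44,079 × 2/21 = $4,198. Book value $7,799.
Year 6: $44,079 × 1/21 = $2,099. Book value $5,700.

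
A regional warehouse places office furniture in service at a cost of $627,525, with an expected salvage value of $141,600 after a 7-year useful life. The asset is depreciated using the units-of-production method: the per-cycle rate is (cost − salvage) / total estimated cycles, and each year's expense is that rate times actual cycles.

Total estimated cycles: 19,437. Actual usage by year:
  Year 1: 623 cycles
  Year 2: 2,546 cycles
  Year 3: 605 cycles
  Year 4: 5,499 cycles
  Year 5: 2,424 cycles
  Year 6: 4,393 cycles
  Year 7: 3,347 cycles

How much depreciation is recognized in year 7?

Depreciable base = $627,525 − $141,600 = $485,925.
Rate = $485,925 / 19,437 cycles = $25 per cycle.
Year 1: 623 × $25 = $15,575. Book value $611,950.
Year 2: 2,546 × $25 = $63,650. Book value $548,300.
Year 3: 605 × $25 = $15,125. Book value $533,175.
Year 4: 5,499 × $25 = $137,475. Book value $395,700.
Year 5: 2,424 × $25 = $60,600. Book value $335,100.
Year 6: 4,393 × $25 = $109,825. Book value $225,275.
Year 7: 3,347 × $25 = $83,675. Book value $141,600.

$83,675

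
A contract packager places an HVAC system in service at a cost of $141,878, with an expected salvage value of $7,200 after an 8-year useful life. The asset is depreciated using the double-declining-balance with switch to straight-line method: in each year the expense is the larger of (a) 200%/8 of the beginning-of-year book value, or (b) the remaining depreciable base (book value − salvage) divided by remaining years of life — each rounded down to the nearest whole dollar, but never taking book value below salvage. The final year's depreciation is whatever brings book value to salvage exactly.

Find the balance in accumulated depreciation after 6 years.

Depreciable base = $141,878 − $7,200 = $134,678.
Year 1: DB = ⌊$141,878 × 200%/8⌋ = $35,469; SL = ⌊$134,678/8⌋ = $16,834 → take DB $35,469. Book value $106,409.
Year 2: DB = ⌊$106,409 × 200%/8⌋ = $26,602; SL = ⌊$99,209/7⌋ = $14,172 → take DB $26,602. Book value $79,807.
Year 3: DB = ⌊$79,807 × 200%/8⌋ = $19,951; SL = ⌊$72,607/6⌋ = $12,101 → take DB $19,951. Book value $59,856.
Year 4: DB = ⌊$59,856 × 200%/8⌋ = $14,964; SL = ⌊$52,656/5⌋ = $10,531 → take DB $14,964. Book value $44,892.
Year 5: DB = ⌊$44,892 × 200%/8⌋ = $11,223; SL = ⌊$37,692/4⌋ = $9,423 → take DB $11,223. Book value $33,669.
Year 6: DB = ⌊$33,669 × 200%/8⌋ = $8,417; SL = ⌊$26,469/3⌋ = $8,823 → take SL $8,823. Book value $24,846.
Accumulated through year 6 = $141,878 − $24,846 = $117,032.

$117,032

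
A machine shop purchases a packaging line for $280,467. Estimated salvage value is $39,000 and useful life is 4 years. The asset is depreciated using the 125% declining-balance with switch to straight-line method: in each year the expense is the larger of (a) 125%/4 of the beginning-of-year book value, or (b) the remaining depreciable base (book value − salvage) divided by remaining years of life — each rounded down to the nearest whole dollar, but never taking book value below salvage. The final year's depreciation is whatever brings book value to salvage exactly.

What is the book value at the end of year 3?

$85,783

Depreciable base = $280,467 − $39,000 = $241,467.
Year 1: DB = ⌊$280,467 × 125%/4⌋ = $87,645; SL = ⌊$241,467/4⌋ = $60,366 → take DB $87,645. Book value $192,822.
Year 2: DB = ⌊$192,822 × 125%/4⌋ = $60,256; SL = ⌊$153,822/3⌋ = $51,274 → take DB $60,256. Book value $132,566.
Year 3: DB = ⌊$132,566 × 125%/4⌋ = $41,426; SL = ⌊$93,566/2⌋ = $46,783 → take SL $46,783. Book value $85,783.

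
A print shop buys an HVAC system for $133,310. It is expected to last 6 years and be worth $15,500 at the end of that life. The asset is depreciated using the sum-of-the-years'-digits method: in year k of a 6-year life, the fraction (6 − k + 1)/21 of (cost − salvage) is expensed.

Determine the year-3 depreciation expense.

$22,440

Depreciable base = $133,310 − $15,500 = $117,810.
Sum of the years' digits = 6+5+4+3+2+1 = 21.
Year 1: $117,810 × 6/21 = $33,660. Book value $99,650.
Year 2: $117,810 × 5/21 = $28,050. Book value $71,600.
Year 3: $117,810 × 4/21 = $22,440. Book value $49,160.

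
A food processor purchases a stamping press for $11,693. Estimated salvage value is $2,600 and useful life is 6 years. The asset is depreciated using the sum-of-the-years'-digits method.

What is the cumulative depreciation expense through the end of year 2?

Depreciable base = $11,693 − $2,600 = $9,093.
Sum of the years' digits = 6+5+4+3+2+1 = 21.
Year 1: $9,093 × 6/21 = $2,598. Book value $9,095.
Year 2: $9,093 × 5/21 = $2,165. Book value $6,930.
Accumulated through year 2 = $11,693 − $6,930 = $4,763.

$4,763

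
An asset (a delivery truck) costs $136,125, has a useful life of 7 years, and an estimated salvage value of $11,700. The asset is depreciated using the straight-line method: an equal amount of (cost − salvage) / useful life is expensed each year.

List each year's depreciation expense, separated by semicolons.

Depreciable base = $136,125 − $11,700 = $124,425.
Annual expense = $124,425 / 7 = $17,775.
End of year 1: book value $118,350.
End of year 2: book value $100,575.
End of year 3: book value $82,800.
End of year 4: book value $65,025.
End of year 5: book value $47,250.
End of year 6: book value $29,475.
End of year 7: book value $11,700.

$17,775; $17,775; $17,775; $17,775; $17,775; $17,775; $17,775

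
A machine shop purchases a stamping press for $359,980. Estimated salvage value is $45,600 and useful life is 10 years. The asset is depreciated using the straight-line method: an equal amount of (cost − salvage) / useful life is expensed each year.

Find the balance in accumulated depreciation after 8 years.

$251,504

Depreciable base = $359,980 − $45,600 = $314,380.
Annual expense = $314,380 / 10 = $31,438.
End of year 1: book value $328,542.
End of year 2: book value $297,104.
End of year 3: book value $265,666.
End of year 4: book value $234,228.
End of year 5: book value $202,790.
End of year 6: book value $171,352.
End of year 7: book value $139,914.
End of year 8: book value $108,476.
Accumulated through year 8 = $359,980 − $108,476 = $251,504.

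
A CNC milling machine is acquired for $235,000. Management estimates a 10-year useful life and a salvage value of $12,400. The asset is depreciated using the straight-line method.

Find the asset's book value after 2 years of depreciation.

Depreciable base = $235,000 − $12,400 = $222,600.
Annual expense = $222,600 / 10 = $22,260.
End of year 1: book value $212,740.
End of year 2: book value $190,480.

$190,480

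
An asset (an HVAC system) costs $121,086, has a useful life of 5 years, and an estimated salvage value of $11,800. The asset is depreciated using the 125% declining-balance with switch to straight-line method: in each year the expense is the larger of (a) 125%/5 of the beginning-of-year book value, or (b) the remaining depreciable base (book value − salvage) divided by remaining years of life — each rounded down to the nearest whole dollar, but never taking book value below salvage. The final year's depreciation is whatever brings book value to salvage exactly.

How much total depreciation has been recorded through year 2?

$52,974

Depreciable base = $121,086 − $11,800 = $109,286.
Year 1: DB = ⌊$121,086 × 125%/5⌋ = $30,271; SL = ⌊$109,286/5⌋ = $21,857 → take DB $30,271. Book value $90,815.
Year 2: DB = ⌊$90,815 × 125%/5⌋ = $22,703; SL = ⌊$79,015/4⌋ = $19,753 → take DB $22,703. Book value $68,112.
Accumulated through year 2 = $121,086 − $68,112 = $52,974.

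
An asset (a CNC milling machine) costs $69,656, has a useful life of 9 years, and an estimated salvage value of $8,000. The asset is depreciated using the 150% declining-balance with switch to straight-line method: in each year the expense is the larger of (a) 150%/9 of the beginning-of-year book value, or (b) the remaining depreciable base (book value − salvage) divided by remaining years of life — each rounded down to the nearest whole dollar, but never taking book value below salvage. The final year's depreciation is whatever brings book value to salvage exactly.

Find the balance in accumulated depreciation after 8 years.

Depreciable base = $69,656 − $8,000 = $61,656.
Year 1: DB = ⌊$69,656 × 150%/9⌋ = $11,609; SL = ⌊$61,656/9⌋ = $6,850 → take DB $11,609. Book value $58,047.
Year 2: DB = ⌊$58,047 × 150%/9⌋ = $9,674; SL = ⌊$50,047/8⌋ = $6,255 → take DB $9,674. Book value $48,373.
Year 3: DB = ⌊$48,373 × 150%/9⌋ = $8,062; SL = ⌊$40,373/7⌋ = $5,767 → take DB $8,062. Book value $40,311.
Year 4: DB = ⌊$40,311 × 150%/9⌋ = $6,718; SL = ⌊$32,311/6⌋ = $5,385 → take DB $6,718. Book value $33,593.
Year 5: DB = ⌊$33,593 × 150%/9⌋ = $5,598; SL = ⌊$25,593/5⌋ = $5,118 → take DB $5,598. Book value $27,995.
Year 6: DB = ⌊$27,995 × 150%/9⌋ = $4,665; SL = ⌊$19,995/4⌋ = $4,998 → take SL $4,998. Book value $22,997.
Year 7: DB = ⌊$22,997 × 150%/9⌋ = $3,832; SL = ⌊$14,997/3⌋ = $4,999 → take SL $4,999. Book value $17,998.
Year 8: DB = ⌊$17,998 × 150%/9⌋ = $2,999; SL = ⌊$9,998/2⌋ = $4,999 → take SL $4,999. Book value $12,999.
Accumulated through year 8 = $69,656 − $12,999 = $56,657.

$56,657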